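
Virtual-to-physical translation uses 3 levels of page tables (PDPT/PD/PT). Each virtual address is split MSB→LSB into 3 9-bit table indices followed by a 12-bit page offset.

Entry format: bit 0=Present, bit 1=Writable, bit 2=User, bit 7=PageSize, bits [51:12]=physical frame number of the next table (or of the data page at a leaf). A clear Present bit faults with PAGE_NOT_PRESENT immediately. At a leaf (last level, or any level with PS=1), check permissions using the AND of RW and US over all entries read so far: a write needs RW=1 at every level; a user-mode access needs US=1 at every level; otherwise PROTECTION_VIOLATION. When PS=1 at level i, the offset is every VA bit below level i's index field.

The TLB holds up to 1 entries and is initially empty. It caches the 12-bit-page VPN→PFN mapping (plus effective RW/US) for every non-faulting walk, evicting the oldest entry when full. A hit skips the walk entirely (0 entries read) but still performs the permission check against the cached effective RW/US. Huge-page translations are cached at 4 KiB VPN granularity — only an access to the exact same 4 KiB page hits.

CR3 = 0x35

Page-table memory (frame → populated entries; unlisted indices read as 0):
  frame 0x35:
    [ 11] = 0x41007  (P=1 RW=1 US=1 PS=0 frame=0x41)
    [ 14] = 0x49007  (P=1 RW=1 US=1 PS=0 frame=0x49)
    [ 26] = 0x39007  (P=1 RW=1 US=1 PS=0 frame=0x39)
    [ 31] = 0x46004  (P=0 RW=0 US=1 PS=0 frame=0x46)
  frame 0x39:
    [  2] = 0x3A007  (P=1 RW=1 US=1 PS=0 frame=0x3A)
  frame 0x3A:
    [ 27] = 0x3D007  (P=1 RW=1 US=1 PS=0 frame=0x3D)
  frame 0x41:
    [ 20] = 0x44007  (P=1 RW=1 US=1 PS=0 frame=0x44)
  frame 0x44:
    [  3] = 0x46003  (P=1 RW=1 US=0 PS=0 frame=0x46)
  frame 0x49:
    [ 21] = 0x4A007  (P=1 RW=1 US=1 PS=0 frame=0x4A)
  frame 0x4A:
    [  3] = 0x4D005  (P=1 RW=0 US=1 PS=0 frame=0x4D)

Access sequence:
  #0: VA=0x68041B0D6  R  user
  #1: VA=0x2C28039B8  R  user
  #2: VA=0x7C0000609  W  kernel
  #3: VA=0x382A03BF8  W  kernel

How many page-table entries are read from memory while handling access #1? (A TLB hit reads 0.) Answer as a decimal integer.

Walk each access:
#0 VA=0x68041B0D6 (r,user):
  lvl0: tbl 0x35, slot 26 ⇒ 0x39007 (P1/RW1/US1/PS0)
  lvl1: tbl 0x39, slot 2 ⇒ 0x3A007 (P1/RW1/US1/PS0)
  lvl2: tbl 0x3A, slot 27 ⇒ 0x3D007 (P1/RW1/US1/PS0)
  ⇒ phys 0x3D0D6  [3 reads]
#1 VA=0x2C28039B8 (r,user):
  lvl0: tbl 0x35, slot 11 ⇒ 0x41007 (P1/RW1/US1/PS0)
  lvl1: tbl 0x41, slot 20 ⇒ 0x44007 (P1/RW1/US1/PS0)
  lvl2: tbl 0x44, slot 3 ⇒ 0x46003 (P1/RW1/US0/PS0)
  → PROTECTION_VIOLATION  (3 entries read)
#2 VA=0x7C0000609 (w,kernel):
  lvl0: tbl 0x35, slot 31 ⇒ 0x46004 (P0/RW0/US1/PS0)
  → PAGE_NOT_PRESENT  (1 entries read)
#3 VA=0x382A03BF8 (w,kernel):
  lvl0: tbl 0x35, slot 14 ⇒ 0x49007 (P1/RW1/US1/PS0)
  lvl1: tbl 0x49, slot 21 ⇒ 0x4A007 (P1/RW1/US1/PS0)
  lvl2: tbl 0x4A, slot 3 ⇒ 0x4D005 (P1/RW0/US1/PS0)
  → PROTECTION_VIOLATION  (3 entries read)

Entries read for #1: 3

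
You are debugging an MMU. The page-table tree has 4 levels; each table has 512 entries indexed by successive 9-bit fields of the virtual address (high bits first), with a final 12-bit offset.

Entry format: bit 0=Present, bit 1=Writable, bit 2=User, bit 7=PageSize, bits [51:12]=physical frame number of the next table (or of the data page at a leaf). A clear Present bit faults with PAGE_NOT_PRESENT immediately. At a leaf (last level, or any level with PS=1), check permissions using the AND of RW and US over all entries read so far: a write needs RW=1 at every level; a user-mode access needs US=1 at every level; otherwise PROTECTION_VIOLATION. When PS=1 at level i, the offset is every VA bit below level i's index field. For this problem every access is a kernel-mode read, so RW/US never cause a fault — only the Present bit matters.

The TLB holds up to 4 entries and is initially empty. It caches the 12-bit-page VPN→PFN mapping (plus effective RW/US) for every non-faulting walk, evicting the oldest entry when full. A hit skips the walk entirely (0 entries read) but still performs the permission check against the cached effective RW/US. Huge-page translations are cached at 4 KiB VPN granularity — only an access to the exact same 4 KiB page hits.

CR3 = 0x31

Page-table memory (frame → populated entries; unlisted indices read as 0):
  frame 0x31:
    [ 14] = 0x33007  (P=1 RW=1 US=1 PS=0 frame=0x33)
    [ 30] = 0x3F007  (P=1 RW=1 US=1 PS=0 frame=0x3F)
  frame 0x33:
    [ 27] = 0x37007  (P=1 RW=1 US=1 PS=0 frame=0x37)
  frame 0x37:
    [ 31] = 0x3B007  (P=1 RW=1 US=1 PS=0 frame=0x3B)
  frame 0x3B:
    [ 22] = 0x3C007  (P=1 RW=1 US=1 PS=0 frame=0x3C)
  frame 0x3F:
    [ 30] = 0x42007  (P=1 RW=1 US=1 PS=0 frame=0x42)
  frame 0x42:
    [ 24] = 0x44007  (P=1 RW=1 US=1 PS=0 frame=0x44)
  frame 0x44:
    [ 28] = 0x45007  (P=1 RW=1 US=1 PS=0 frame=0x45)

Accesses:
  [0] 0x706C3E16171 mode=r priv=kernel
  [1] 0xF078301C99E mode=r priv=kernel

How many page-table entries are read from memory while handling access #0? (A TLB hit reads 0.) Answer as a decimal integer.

Per-access translation:
#0 VA=0x706C3E16171 (r,kernel):
  lvl0: tbl 0x31, slot 14 ⇒ 0x33007 (P1/RW1/US1/PS0)
  lvl1: tbl 0x33, slot 27 ⇒ 0x37007 (P1/RW1/US1/PS0)
  lvl2: tbl 0x37, slot 31 ⇒ 0x3B007 (P1/RW1/US1/PS0)
  lvl3: tbl 0x3B, slot 22 ⇒ 0x3C007 (P1/RW1/US1/PS0)
  ✓ 0x3C171  — 4 lookups
#1 VA=0xF078301C99E (r,kernel):
  lvl0: tbl 0x31, slot 30 ⇒ 0x3F007 (P1/RW1/US1/PS0)
  lvl1: tbl 0x3F, slot 30 ⇒ 0x42007 (P1/RW1/US1/PS0)
  lvl2: tbl 0x42, slot 24 ⇒ 0x44007 (P1/RW1/US1/PS0)
  lvl3: tbl 0x44, slot 28 ⇒ 0x45007 (P1/RW1/US1/PS0)
  ✓ 0x4599E  — 4 lookups

Entries read for #0: 4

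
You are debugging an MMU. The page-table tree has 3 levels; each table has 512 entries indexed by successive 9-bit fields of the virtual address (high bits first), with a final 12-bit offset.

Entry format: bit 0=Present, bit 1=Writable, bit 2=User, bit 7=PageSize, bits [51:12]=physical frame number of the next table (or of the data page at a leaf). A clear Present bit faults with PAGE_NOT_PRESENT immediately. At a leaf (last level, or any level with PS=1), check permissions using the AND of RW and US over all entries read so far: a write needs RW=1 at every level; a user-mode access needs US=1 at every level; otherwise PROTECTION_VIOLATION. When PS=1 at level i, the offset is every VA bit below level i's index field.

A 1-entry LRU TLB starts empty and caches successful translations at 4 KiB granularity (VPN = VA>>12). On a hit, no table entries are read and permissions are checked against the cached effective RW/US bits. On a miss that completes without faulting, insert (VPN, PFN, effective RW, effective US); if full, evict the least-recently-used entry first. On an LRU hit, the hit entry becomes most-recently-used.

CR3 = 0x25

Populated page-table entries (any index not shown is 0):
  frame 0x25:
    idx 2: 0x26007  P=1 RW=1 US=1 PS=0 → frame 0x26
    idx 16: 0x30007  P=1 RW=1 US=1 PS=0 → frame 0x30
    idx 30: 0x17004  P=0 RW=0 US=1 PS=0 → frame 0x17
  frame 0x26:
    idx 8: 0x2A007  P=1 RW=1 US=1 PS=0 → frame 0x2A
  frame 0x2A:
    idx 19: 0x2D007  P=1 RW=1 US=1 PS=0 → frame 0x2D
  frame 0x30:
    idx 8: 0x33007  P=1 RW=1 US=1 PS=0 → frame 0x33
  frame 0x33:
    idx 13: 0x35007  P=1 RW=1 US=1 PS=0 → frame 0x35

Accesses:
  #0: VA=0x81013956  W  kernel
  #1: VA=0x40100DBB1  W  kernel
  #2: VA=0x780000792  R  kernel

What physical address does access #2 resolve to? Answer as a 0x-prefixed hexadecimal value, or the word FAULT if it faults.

Walk each access:
#0 VA=0x81013956 (w,kernel):
  lvl0: tbl 0x25, slot 2 ⇒ 0x26007 (P1/RW1/US1/PS0)
  lvl1: tbl 0x26, slot 8 ⇒ 0x2A007 (P1/RW1/US1/PS0)
  lvl2: tbl 0x2A, slot 19 ⇒ 0x2D007 (P1/RW1/US1/PS0)
  → PA=0x2D956  (3 entries read)
#1 VA=0x40100DBB1 (w,kernel):
  lvl0: tbl 0x25, slot 16 ⇒ 0x30007 (P1/RW1/US1/PS0)
  lvl1: tbl 0x30, slot 8 ⇒ 0x33007 (P1/RW1/US1/PS0)
  lvl2: tbl 0x33, slot 13 ⇒ 0x35007 (P1/RW1/US1/PS0)
  → PA=0x35BB1  (3 entries read)
#2 VA=0x780000792 (r,kernel):
  lvl0: tbl 0x25, slot 30 ⇒ 0x17004 (P0/RW0/US1/PS0)
  → PAGE_NOT_PRESENT  (1 entries read)

Access #2 PA: FAULT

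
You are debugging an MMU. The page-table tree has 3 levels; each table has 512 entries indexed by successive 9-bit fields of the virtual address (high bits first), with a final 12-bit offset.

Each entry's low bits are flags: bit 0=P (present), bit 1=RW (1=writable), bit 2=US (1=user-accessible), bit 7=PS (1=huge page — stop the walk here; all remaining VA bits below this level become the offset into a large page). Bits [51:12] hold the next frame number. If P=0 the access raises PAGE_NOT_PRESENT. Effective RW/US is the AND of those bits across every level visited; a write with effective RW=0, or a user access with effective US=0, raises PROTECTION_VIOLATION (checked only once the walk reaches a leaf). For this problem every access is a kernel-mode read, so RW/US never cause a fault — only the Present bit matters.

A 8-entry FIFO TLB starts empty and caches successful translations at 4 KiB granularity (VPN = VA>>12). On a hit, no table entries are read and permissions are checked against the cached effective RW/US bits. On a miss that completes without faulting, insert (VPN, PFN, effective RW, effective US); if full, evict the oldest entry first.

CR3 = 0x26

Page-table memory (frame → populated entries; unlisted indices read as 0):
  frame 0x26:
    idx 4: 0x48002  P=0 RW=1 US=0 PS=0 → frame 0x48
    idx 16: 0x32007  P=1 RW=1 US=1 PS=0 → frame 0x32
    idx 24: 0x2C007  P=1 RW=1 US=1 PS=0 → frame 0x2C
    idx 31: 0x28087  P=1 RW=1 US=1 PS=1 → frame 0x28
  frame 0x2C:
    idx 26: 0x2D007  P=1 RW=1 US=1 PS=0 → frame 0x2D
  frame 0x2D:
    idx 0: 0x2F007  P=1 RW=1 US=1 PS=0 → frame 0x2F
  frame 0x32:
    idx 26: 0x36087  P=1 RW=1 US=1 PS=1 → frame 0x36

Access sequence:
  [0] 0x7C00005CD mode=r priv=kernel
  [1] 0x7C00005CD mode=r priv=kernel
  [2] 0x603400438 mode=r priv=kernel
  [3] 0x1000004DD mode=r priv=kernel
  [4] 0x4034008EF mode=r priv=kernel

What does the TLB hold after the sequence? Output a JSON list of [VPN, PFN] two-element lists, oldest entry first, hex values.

Trace:
#0 VA=0x7C00005CD (r,kernel):
  lvl0: tbl 0x26, slot 31 ⇒ 0x28087 (P1/RW1/US1/PS1)
  ✓ 0x285CD (huge @L0)  — 1 lookups
#1 VA=0x7C00005CD (r,kernel):
  TLB hit vpn=0x7C0000 → PA=0x285CD
#2 VA=0x603400438 (r,kernel):
  lvl0: tbl 0x26, slot 24 ⇒ 0x2C007 (P1/RW1/US1/PS0)
  lvl1: tbl 0x2C, slot 26 ⇒ 0x2D007 (P1/RW1/US1/PS0)
  lvl2: tbl 0x2D, slot 0 ⇒ 0x2F007 (P1/RW1/US1/PS0)
  ✓ 0x2F438  — 3 lookups
#3 VA=0x1000004DD (r,kernel):
  lvl0: tbl 0x26, slot 4 ⇒ 0x48002 (P0/RW1/US0/PS0)
  ⇒ fault: PAGE_NOT_PRESENT  — 1 lookups
#4 VA=0x4034008EF (r,kernel):
  lvl0: tbl 0x26, slot 16 ⇒ 0x32007 (P1/RW1/US1/PS0)
  lvl1: tbl 0x32, slot 26 ⇒ 0x36087 (P1/RW1/US1/PS1)
  ✓ 0x368EF (huge @L1)  — 2 lookups

TLB: [["0x7C0000", "0x28"], ["0x603400", "0x2F"], ["0x403400", "0x36"]]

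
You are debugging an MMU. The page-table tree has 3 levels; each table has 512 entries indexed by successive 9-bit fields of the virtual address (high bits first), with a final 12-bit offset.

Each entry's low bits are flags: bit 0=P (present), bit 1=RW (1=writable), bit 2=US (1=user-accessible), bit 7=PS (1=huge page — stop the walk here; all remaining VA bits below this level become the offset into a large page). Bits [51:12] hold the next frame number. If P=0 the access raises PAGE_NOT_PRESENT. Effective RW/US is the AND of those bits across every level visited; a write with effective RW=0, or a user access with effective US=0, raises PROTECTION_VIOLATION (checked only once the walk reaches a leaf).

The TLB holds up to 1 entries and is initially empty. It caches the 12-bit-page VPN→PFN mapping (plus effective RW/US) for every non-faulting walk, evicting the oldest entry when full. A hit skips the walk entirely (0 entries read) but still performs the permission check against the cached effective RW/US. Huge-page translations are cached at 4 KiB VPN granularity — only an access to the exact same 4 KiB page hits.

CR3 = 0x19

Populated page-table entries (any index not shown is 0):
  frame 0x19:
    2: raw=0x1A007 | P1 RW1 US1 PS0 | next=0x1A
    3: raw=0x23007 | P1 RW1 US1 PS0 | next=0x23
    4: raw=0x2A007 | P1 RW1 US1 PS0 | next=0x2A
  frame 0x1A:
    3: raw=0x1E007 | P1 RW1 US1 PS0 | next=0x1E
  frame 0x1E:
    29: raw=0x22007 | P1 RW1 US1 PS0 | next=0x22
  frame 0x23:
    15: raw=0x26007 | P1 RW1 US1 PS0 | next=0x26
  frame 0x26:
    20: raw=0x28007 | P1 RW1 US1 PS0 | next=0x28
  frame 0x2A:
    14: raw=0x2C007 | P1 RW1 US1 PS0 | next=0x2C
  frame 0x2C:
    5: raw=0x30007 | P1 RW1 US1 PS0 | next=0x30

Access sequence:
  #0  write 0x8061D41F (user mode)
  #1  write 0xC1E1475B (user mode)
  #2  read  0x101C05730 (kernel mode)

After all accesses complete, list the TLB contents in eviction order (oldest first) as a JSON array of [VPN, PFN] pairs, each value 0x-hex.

Trace:
#0 VA=0x8061D41F (w,user):
  [0] read 0x19 idx=2: raw=0x1A007 flags P=1 W=1 U=1 S=0
  [1] read 0x1A idx=3: raw=0x1E007 flags P=1 W=1 U=1 S=0
  [2] read 0x1E idx=29: raw=0x22007 flags P=1 W=1 U=1 S=0
  → PA=0x2241F  (3 entries read)
#1 VA=0xC1E1475B (w,user):
  [0] read 0x19 idx=3: raw=0x23007 flags P=1 W=1 U=1 S=0
  [1] read 0x23 idx=15: raw=0x26007 flags P=1 W=1 U=1 S=0
  [2] read 0x26 idx=20: raw=0x28007 flags P=1 W=1 U=1 S=0
  → PA=0x2875B  (3 entries read)
#2 VA=0x101C05730 (r,kernel):
  [0] read 0x19 idx=4: raw=0x2A007 flags P=1 W=1 U=1 S=0
  [1] read 0x2A idx=14: raw=0x2C007 flags P=1 W=1 U=1 S=0
  [2] read 0x2C idx=5: raw=0x30007 flags P=1 W=1 U=1 S=0
  → PA=0x30730  (3 entries read)

TLB: [["0x101C05", "0x30"]]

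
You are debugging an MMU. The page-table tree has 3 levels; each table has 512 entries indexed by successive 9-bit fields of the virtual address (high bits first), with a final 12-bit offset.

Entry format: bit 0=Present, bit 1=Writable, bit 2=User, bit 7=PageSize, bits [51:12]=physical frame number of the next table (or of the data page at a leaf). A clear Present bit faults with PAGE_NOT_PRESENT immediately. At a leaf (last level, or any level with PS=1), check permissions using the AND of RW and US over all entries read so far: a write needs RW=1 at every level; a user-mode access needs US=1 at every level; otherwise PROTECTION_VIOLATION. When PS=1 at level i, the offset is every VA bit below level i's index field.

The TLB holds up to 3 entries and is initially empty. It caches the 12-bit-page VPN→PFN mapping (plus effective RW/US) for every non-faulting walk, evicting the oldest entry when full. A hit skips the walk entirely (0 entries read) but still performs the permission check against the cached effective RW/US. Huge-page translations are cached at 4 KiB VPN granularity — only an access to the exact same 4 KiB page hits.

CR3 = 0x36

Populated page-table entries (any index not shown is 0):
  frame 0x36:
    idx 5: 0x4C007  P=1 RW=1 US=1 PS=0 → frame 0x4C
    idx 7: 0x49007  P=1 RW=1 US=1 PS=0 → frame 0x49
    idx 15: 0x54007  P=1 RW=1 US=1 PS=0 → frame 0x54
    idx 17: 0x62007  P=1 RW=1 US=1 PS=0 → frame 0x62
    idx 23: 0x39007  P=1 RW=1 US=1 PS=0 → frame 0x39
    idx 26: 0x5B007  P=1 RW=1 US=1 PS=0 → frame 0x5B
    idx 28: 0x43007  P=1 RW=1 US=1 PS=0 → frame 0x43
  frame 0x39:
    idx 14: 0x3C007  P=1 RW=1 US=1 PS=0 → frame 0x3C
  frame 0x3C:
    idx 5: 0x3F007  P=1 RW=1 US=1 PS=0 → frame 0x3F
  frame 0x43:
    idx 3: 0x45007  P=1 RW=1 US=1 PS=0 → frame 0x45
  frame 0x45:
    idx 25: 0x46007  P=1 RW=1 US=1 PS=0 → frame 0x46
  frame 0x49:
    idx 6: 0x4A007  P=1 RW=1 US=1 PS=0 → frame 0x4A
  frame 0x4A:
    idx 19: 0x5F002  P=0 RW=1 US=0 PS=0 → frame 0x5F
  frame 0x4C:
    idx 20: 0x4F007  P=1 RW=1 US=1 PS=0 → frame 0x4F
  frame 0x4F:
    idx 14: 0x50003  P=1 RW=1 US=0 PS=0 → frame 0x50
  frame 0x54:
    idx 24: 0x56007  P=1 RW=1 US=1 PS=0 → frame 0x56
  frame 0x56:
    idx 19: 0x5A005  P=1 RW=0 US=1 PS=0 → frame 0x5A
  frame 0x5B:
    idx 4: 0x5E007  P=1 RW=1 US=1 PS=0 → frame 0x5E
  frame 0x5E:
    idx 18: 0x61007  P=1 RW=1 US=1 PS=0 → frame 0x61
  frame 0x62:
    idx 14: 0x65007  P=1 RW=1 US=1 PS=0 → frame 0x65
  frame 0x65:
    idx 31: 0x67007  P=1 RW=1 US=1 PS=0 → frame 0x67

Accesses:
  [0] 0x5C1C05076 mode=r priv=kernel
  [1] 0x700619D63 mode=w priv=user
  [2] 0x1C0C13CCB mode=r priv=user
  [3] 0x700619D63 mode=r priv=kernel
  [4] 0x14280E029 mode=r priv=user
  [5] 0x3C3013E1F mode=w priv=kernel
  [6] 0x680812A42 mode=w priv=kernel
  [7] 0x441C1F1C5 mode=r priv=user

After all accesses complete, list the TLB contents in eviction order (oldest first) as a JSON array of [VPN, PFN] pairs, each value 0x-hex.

Per-access translation:
#0 VA=0x5C1C05076 (r,kernel):
  L0: frame=0x36 idx=23 entry=0x39007 [P=1 RW=1 US=1 PS=0]
  L1: frame=0x39 idx=14 entry=0x3C007 [P=1 RW=1 US=1 PS=0]
  L2: frame=0x3C idx=5 entry=0x3F007 [P=1 RW=1 US=1 PS=0]
  → PA=0x3F076  (3 entries read)
#1 VA=0x700619D63 (w,user):
  L0: frame=0x36 idx=28 entry=0x43007 [P=1 RW=1 US=1 PS=0]
  L1: frame=0x43 idx=3 entry=0x45007 [P=1 RW=1 US=1 PS=0]
  L2: frame=0x45 idx=25 entry=0x46007 [P=1 RW=1 US=1 PS=0]
  → PA=0x46D63  (3 entries read)
#2 VA=0x1C0C13CCB (r,user):
  L0: frame=0x36 idx=7 entry=0x49007 [P=1 RW=1 US=1 PS=0]
  L1: frame=0x49 idx=6 entry=0x4A007 [P=1 RW=1 US=1 PS=0]
  L2: frame=0x4A idx=19 entry=0x5F002 [P=0 RW=1 US=0 PS=0]
  ⇒ fault: PAGE_NOT_PRESENT  — 3 lookups
#3 VA=0x700619D63 (r,kernel):
  TLB hit vpn=0x700619 → PA=0x46D63
#4 VA=0x14280E029 (r,user):
  L0: frame=0x36 idx=5 entry=0x4C007 [P=1 RW=1 US=1 PS=0]
  L1: frame=0x4C idx=20 entry=0x4F007 [P=1 RW=1 US=1 PS=0]
  L2: frame=0x4F idx=14 entry=0x50003 [P=1 RW=1 US=0 PS=0]
  ⇒ fault: PROTECTION_VIOLATION  — 3 lookups
#5 VA=0x3C3013E1F (w,kernel):
  L0: frame=0x36 idx=15 entry=0x54007 [P=1 RW=1 US=1 PS=0]
  L1: frame=0x54 idx=24 entry=0x56007 [P=1 RW=1 US=1 PS=0]
  L2: frame=0x56 idx=19 entry=0x5A005 [P=1 RW=0 US=1 PS=0]
  ⇒ fault: PROTECTION_VIOLATION  — 3 lookups
#6 VA=0x680812A42 (w,kernel):
  L0: frame=0x36 idx=26 entry=0x5B007 [P=1 RW=1 US=1 PS=0]
  L1: frame=0x5B idx=4 entry=0x5E007 [P=1 RW=1 US=1 PS=0]
  L2: frame=0x5E idx=18 entry=0x61007 [P=1 RW=1 US=1 PS=0]
  → PA=0x61A42  (3 entries read)
#7 VA=0x441C1F1C5 (r,user):
  L0: frame=0x36 idx=17 entry=0x62007 [P=1 RW=1 US=1 PS=0]
  L1: frame=0x62 idx=14 entry=0x65007 [P=1 RW=1 US=1 PS=0]
  L2: frame=0x65 idx=31 entry=0x67007 [P=1 RW=1 US=1 PS=0]
  → PA=0x671C5  (3 entries read)

TLB: [["0x700619", "0x46"], ["0x680812", "0x61"], ["0x441C1F", "0x67"]]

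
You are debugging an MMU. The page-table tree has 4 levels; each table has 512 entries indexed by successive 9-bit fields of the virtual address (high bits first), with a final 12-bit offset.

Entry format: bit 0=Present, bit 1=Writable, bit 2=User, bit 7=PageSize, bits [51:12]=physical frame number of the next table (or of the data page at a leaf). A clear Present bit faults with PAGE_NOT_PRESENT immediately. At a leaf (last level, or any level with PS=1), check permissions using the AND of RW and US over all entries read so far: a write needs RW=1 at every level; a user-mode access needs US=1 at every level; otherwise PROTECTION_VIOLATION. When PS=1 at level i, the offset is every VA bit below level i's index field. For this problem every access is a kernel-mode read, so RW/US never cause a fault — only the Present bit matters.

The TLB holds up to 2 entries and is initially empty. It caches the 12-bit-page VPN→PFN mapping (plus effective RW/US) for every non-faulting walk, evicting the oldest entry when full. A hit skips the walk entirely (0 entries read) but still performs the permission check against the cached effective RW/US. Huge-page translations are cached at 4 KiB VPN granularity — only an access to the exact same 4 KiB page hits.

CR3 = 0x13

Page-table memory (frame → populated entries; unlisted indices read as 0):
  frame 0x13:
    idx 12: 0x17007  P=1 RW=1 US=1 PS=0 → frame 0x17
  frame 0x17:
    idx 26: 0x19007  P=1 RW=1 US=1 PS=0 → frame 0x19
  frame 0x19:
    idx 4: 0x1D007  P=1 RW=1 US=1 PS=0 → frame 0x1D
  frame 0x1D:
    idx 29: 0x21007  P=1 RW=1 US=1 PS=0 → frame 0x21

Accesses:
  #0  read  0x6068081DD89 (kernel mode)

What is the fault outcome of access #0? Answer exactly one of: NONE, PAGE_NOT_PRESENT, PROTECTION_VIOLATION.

Walk each access:
#0 VA=0x6068081DD89 (r,kernel):
  lvl0: tbl 0x13, slot 12 ⇒ 0x17007 (P1/RW1/US1/PS0)
  lvl1: tbl 0x17, slot 26 ⇒ 0x19007 (P1/RW1/US1/PS0)
  lvl2: tbl 0x19, slot 4 ⇒ 0x1D007 (P1/RW1/US1/PS0)
  lvl3: tbl 0x1D, slot 29 ⇒ 0x21007 (P1/RW1/US1/PS0)
  ⇒ phys 0x21D89  [4 reads]

Access #0 fault: NONE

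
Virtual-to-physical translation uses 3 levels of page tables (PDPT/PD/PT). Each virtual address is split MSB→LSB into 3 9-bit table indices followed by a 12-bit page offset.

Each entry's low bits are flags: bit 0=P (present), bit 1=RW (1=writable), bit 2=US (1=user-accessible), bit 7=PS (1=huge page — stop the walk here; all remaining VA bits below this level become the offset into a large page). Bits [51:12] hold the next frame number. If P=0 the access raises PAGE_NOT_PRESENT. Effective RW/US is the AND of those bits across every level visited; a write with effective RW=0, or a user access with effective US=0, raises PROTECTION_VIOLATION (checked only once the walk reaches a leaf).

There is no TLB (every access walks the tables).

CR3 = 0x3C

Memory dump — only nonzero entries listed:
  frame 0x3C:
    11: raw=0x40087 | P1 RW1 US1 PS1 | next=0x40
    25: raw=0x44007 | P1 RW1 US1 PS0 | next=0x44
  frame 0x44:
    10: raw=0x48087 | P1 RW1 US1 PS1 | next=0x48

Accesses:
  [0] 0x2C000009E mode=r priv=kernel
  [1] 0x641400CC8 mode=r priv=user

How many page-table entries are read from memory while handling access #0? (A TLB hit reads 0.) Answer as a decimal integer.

Trace:
#0 VA=0x2C000009E (r,kernel):
  L0 @0x3C[11] → 0x40087  P=1,RW=1,US=1,PS=1
  ✓ 0x4009E (huge @L0)  — 1 lookups
#1 VA=0x641400CC8 (r,user):
  L0 @0x3C[25] → 0x44007  P=1,RW=1,US=1,PS=0
  L1 @0x44[10] → 0x48087  P=1,RW=1,US=1,PS=1
  ✓ 0x48CC8 (huge @L1)  — 2 lookups

Entries read for #0: 1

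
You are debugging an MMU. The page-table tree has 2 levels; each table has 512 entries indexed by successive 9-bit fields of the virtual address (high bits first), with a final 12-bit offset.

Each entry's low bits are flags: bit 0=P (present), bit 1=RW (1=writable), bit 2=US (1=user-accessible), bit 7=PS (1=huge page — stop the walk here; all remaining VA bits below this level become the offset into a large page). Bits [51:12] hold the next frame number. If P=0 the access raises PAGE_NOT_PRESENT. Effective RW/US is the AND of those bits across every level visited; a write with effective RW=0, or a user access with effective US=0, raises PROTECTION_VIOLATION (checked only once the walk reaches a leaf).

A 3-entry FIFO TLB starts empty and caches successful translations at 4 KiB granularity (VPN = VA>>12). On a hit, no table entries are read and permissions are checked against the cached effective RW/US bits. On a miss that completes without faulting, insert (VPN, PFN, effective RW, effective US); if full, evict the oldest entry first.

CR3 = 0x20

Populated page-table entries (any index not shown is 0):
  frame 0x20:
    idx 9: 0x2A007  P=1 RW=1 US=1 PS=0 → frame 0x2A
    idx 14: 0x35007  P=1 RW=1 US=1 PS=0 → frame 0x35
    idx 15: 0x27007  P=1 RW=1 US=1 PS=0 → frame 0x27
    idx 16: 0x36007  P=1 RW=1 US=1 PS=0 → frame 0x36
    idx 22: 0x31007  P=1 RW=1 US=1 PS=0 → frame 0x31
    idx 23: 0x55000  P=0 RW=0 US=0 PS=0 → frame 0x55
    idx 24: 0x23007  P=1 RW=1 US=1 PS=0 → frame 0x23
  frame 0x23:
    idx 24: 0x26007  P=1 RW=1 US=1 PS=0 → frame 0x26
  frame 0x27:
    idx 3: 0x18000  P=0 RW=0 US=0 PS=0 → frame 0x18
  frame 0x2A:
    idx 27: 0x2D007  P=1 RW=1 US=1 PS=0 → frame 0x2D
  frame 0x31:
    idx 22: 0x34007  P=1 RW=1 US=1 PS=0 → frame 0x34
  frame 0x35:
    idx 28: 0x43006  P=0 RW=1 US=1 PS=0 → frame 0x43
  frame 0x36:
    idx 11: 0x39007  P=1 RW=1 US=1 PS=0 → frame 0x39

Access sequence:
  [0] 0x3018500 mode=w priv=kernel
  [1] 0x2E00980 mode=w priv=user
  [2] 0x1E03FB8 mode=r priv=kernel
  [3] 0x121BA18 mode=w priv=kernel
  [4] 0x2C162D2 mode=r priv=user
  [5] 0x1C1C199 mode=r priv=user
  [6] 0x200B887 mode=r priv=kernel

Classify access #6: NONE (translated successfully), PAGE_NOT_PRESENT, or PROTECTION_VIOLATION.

Walk each access:
#0 VA=0x3018500 (w,kernel):
  L0 @0x20[24] → 0x23007  P=1,RW=1,US=1,PS=0
  L1 @0x23[24] → 0x26007  P=1,RW=1,US=1,PS=0
  → PA=0x26500  (2 entries read)
#1 VA=0x2E00980 (w,user):
  L0 @0x20[23] → 0x55000  P=0,RW=0,US=0,PS=0
  ⇒ fault: PAGE_NOT_PRESENT  — 1 lookups
#2 VA=0x1E03FB8 (r,kernel):
  L0 @0x20[15] → 0x27007  P=1,RW=1,US=1,PS=0
  L1 @0x27[3] → 0x18000  P=0,RW=0,US=0,PS=0
  ⇒ fault: PAGE_NOT_PRESENT  — 2 lookups
#3 VA=0x121BA18 (w,kernel):
  L0 @0x20[9] → 0x2A007  P=1,RW=1,US=1,PS=0
  L1 @0x2A[27] → 0x2D007  P=1,RW=1,US=1,PS=0
  → PA=0x2DA18  (2 entries read)
#4 VA=0x2C162D2 (r,user):
  L0 @0x20[22] → 0x31007  P=1,RW=1,US=1,PS=0
  L1 @0x31[22] → 0x34007  P=1,RW=1,US=1,PS=0
  → PA=0x342D2  (2 entries read)
#5 VA=0x1C1C199 (r,user):
  L0 @0x20[14] → 0x35007  P=1,RW=1,US=1,PS=0
  L1 @0x35[28] → 0x43006  P=0,RW=1,US=1,PS=0
  ⇒ fault: PAGE_NOT_PRESENT  — 2 lookups
#6 VA=0x200B887 (r,kernel):
  L0 @0x20[16] → 0x36007  P=1,RW=1,US=1,PS=0
  L1 @0x36[11] → 0x39007  P=1,RW=1,US=1,PS=0
  → PA=0x39887  (2 entries read)

Access #6 fault: NONE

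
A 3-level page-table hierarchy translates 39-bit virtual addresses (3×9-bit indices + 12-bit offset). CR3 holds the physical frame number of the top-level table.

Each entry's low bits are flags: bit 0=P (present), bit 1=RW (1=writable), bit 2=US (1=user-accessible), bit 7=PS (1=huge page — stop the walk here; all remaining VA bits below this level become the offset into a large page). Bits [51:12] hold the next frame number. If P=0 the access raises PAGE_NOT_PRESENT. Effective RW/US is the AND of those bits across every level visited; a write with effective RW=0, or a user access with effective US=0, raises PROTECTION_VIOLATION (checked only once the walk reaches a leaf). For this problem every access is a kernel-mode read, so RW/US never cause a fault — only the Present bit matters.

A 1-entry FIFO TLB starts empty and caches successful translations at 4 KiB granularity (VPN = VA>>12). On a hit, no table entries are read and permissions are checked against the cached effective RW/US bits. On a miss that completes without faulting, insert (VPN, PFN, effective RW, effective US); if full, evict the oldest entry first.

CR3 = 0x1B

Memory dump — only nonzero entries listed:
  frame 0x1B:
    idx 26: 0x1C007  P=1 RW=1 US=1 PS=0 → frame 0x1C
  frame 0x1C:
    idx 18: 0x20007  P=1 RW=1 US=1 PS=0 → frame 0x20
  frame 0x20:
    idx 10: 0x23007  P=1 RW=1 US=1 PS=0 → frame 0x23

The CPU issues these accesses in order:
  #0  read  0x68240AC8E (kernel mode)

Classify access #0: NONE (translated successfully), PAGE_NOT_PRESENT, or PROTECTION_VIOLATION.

Walk each access:
#0 VA=0x68240AC8E (r,kernel):
  L0: frame=0x1B idx=26 entry=0x1C007 [P=1 RW=1 US=1 PS=0]
  L1: frame=0x1C idx=18 entry=0x20007 [P=1 RW=1 US=1 PS=0]
  L2: frame=0x20 idx=10 entry=0x23007 [P=1 RW=1 US=1 PS=0]
  ⇒ phys 0x23C8E  [3 reads]

Access #0 fault: NONE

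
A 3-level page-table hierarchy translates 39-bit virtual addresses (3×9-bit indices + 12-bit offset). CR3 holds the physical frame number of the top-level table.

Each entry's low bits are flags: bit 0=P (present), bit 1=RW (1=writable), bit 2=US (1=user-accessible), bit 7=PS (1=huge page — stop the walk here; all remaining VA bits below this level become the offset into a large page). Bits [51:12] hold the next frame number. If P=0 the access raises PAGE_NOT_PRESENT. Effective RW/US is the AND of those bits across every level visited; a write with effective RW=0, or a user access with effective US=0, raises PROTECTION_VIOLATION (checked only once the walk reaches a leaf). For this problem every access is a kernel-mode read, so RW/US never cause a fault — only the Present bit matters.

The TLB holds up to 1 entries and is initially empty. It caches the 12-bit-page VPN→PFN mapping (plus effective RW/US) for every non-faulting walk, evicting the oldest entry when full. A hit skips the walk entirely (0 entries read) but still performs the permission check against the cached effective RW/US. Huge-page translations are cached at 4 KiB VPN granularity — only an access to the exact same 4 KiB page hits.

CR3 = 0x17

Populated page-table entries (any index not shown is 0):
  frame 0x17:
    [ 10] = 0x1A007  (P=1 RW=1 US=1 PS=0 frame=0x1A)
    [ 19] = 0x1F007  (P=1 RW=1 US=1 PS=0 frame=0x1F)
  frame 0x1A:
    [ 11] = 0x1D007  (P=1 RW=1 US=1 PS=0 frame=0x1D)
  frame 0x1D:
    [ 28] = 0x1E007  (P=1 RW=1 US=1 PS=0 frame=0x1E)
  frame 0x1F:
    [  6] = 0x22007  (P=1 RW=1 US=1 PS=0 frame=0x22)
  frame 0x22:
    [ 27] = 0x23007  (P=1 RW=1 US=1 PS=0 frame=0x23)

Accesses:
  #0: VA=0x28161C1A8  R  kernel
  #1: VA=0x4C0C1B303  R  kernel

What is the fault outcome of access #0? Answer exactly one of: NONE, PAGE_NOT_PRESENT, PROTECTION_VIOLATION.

Walk each access:
#0 VA=0x28161C1A8 (r,kernel):
  L0: frame=0x17 idx=10 entry=0x1A007 [P=1 RW=1 US=1 PS=0]
  L1: frame=0x1A idx=11 entry=0x1D007 [P=1 RW=1 US=1 PS=0]
  L2: frame=0x1D idx=28 entry=0x1E007 [P=1 RW=1 US=1 PS=0]
  ⇒ phys 0x1E1A8  [3 reads]
#1 VA=0x4C0C1B303 (r,kernel):
  L0: frame=0x17 idx=19 entry=0x1F007 [P=1 RW=1 US=1 PS=0]
  L1: frame=0x1F idx=6 entry=0x22007 [P=1 RW=1 US=1 PS=0]
  L2: frame=0x22 idx=27 entry=0x23007 [P=1 RW=1 US=1 PS=0]
  ⇒ phys 0x23303  [3 reads]

Access #0 fault: NONE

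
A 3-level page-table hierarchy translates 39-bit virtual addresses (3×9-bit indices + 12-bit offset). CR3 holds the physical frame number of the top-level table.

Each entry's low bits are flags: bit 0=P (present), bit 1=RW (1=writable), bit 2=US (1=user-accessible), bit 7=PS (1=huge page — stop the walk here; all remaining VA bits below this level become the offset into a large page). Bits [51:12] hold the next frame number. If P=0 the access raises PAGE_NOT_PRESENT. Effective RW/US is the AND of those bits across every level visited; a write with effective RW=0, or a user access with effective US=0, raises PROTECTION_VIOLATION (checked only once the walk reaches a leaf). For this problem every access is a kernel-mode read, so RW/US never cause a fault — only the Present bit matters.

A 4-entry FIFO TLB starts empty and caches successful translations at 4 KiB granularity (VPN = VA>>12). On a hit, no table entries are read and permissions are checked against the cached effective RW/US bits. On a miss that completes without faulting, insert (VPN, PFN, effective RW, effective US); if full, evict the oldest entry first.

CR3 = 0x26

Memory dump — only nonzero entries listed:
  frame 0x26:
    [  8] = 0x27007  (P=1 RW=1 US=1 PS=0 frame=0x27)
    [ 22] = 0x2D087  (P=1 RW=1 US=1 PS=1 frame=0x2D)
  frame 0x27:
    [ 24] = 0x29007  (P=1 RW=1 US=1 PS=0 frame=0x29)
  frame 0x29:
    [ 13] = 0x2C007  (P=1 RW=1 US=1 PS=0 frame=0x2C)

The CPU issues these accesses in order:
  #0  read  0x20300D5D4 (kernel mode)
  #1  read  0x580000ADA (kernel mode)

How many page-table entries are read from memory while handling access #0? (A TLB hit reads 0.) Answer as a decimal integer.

Trace:
#0 VA=0x20300D5D4 (r,kernel):
  lvl0: tbl 0x26, slot 8 ⇒ 0x27007 (P1/RW1/US1/PS0)
  lvl1: tbl 0x27, slot 24 ⇒ 0x29007 (P1/RW1/US1/PS0)
  lvl2: tbl 0x29, slot 13 ⇒ 0x2C007 (P1/RW1/US1/PS0)
  ⇒ phys 0x2C5D4  [3 reads]
#1 VA=0x580000ADA (r,kernel):
  lvl0: tbl 0x26, slot 22 ⇒ 0x2D087 (P1/RW1/US1/PS1)
  ⇒ phys 0x2DADA (huge @L0)  [1 reads]

Entries read for #0: 3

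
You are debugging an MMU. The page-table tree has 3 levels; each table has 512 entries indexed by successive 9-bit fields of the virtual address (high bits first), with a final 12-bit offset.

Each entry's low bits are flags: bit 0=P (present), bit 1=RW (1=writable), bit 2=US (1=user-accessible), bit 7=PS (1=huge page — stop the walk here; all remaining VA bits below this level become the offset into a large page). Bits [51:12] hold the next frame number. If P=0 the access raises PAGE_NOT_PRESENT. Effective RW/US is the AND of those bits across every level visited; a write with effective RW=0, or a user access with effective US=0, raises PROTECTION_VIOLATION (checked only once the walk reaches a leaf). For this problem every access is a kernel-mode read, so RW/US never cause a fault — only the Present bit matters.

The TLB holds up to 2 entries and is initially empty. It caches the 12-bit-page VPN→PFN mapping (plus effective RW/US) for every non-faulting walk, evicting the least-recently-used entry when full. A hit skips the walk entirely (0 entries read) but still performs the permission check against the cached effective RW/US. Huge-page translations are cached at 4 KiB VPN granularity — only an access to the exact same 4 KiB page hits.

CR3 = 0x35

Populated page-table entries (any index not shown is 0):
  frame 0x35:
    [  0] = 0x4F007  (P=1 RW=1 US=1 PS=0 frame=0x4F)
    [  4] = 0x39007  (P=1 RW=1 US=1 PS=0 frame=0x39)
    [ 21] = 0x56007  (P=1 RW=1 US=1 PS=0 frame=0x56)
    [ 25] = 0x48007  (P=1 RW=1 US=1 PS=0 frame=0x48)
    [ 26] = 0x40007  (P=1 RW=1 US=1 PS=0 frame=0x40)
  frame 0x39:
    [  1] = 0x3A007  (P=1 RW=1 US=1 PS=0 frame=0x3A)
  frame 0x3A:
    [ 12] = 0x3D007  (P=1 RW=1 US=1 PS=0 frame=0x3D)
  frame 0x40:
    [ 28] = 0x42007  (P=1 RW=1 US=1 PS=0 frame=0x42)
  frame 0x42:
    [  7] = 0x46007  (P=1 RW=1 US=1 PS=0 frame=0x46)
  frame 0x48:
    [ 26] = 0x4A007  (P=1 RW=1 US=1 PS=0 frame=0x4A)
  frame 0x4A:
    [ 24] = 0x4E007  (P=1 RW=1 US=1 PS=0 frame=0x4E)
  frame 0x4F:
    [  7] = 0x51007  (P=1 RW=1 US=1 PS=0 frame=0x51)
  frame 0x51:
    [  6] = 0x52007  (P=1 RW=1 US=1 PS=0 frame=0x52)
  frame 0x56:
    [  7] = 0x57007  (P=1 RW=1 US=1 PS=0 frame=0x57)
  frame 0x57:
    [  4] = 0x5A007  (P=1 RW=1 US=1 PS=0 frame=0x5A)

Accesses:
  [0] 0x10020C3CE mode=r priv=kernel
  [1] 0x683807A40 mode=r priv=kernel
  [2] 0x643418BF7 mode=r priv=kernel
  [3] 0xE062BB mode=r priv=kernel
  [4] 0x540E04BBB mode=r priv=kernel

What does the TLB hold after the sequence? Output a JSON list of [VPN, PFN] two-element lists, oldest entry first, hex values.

Trace:
#0 VA=0x10020C3CE (r,kernel):
  lvl0: tbl 0x35, slot 4 ⇒ 0x39007 (P1/RW1/US1/PS0)
  lvl1: tbl 0x39, slot 1 ⇒ 0x3A007 (P1/RW1/US1/PS0)
  lvl2: tbl 0x3A, slot 12 ⇒ 0x3D007 (P1/RW1/US1/PS0)
  ⇒ phys 0x3D3CE  [3 reads]
#1 VA=0x683807A40 (r,kernel):
  lvl0: tbl 0x35, slot 26 ⇒ 0x40007 (P1/RW1/US1/PS0)
  lvl1: tbl 0x40, slot 28 ⇒ 0x42007 (P1/RW1/US1/PS0)
  lvl2: tbl 0x42, slot 7 ⇒ 0x46007 (P1/RW1/US1/PS0)
  ⇒ phys 0x46A40  [3 reads]
#2 VA=0x643418BF7 (r,kernel):
  lvl0: tbl 0x35, slot 25 ⇒ 0x48007 (P1/RW1/US1/PS0)
  lvl1: tbl 0x48, slot 26 ⇒ 0x4A007 (P1/RW1/US1/PS0)
  lvl2: tbl 0x4A, slot 24 ⇒ 0x4E007 (P1/RW1/US1/PS0)
  ⇒ phys 0x4EBF7  [3 reads]
#3 VA=0xE062BB (r,kernel):
  lvl0: tbl 0x35, slot 0 ⇒ 0x4F007 (P1/RW1/US1/PS0)
  lvl1: tbl 0x4F, slot 7 ⇒ 0x51007 (P1/RW1/US1/PS0)
  lvl2: tbl 0x51, slot 6 ⇒ 0x52007 (P1/RW1/US1/PS0)
  ⇒ phys 0x522BB  [3 reads]
#4 VA=0x540E04BBB (r,kernel):
  lvl0: tbl 0x35, slot 21 ⇒ 0x56007 (P1/RW1/US1/PS0)
  lvl1: tbl 0x56, slot 7 ⇒ 0x57007 (P1/RW1/US1/PS0)
  lvl2: tbl 0x57, slot 4 ⇒ 0x5A007 (P1/RW1/US1/PS0)
  ⇒ phys 0x5ABBB  [3 reads]

TLB: [["0xE06", "0x52"], ["0x540E04", "0x5A"]]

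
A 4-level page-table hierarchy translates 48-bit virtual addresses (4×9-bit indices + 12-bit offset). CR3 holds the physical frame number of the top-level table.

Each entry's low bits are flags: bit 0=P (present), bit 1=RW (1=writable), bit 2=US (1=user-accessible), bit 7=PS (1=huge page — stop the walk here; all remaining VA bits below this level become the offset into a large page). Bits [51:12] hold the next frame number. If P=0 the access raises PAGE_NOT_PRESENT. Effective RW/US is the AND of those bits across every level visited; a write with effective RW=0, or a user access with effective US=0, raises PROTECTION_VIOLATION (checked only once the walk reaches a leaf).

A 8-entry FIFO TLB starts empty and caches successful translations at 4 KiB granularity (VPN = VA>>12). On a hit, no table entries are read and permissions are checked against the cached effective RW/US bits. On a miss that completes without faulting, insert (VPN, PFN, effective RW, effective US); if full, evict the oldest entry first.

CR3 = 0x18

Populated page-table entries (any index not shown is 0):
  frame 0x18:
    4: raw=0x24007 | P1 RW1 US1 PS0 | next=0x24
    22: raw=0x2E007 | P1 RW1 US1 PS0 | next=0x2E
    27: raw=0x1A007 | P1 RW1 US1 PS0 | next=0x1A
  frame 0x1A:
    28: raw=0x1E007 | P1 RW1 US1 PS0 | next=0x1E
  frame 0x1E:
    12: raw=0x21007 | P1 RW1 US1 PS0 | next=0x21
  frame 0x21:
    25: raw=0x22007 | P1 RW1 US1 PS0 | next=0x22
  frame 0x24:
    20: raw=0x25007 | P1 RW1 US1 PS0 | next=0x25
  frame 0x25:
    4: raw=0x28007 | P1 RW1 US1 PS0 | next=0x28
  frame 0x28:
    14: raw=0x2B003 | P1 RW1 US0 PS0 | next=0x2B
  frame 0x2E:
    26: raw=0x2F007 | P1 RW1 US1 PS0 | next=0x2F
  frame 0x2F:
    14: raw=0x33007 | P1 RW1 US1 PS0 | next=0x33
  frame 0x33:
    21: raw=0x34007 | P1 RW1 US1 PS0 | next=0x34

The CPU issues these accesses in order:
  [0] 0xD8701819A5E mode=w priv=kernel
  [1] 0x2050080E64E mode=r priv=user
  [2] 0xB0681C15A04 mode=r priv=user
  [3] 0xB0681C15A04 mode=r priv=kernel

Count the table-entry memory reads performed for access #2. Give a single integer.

Trace:
#0 VA=0xD8701819A5E (w,kernel):
  L0 @0x18[27] → 0x1A007  P=1,RW=1,US=1,PS=0
  L1 @0x1A[28] → 0x1E007  P=1,RW=1,US=1,PS=0
  L2 @0x1E[12] → 0x21007  P=1,RW=1,US=1,PS=0
  L3 @0x21[25] → 0x22007  P=1,RW=1,US=1,PS=0
  ⇒ phys 0x22A5E  [4 reads]
#1 VA=0x2050080E64E (r,user):
  L0 @0x18[4] → 0x24007  P=1,RW=1,US=1,PS=0
  L1 @0x24[20] → 0x25007  P=1,RW=1,US=1,PS=0
  L2 @0x25[4] → 0x28007  P=1,RW=1,US=1,PS=0
  L3 @0x28[14] → 0x2B003  P=1,RW=1,US=0,PS=0
  ⇒ fault: PROTECTION_VIOLATION  — 4 lookups
#2 VA=0xB0681C15A04 (r,user):
  L0 @0x18[22] → 0x2E007  P=1,RW=1,US=1,PS=0
  L1 @0x2E[26] → 0x2F007  P=1,RW=1,US=1,PS=0
  L2 @0x2F[14] → 0x33007  P=1,RW=1,US=1,PS=0
  L3 @0x33[21] → 0x34007  P=1,RW=1,US=1,PS=0
  ⇒ phys 0x34A04  [4 reads]
#3 VA=0xB0681C15A04 (r,kernel):
  TLB hit vpn=0xB0681C15 → PA=0x34A04

Entries read for #2: 4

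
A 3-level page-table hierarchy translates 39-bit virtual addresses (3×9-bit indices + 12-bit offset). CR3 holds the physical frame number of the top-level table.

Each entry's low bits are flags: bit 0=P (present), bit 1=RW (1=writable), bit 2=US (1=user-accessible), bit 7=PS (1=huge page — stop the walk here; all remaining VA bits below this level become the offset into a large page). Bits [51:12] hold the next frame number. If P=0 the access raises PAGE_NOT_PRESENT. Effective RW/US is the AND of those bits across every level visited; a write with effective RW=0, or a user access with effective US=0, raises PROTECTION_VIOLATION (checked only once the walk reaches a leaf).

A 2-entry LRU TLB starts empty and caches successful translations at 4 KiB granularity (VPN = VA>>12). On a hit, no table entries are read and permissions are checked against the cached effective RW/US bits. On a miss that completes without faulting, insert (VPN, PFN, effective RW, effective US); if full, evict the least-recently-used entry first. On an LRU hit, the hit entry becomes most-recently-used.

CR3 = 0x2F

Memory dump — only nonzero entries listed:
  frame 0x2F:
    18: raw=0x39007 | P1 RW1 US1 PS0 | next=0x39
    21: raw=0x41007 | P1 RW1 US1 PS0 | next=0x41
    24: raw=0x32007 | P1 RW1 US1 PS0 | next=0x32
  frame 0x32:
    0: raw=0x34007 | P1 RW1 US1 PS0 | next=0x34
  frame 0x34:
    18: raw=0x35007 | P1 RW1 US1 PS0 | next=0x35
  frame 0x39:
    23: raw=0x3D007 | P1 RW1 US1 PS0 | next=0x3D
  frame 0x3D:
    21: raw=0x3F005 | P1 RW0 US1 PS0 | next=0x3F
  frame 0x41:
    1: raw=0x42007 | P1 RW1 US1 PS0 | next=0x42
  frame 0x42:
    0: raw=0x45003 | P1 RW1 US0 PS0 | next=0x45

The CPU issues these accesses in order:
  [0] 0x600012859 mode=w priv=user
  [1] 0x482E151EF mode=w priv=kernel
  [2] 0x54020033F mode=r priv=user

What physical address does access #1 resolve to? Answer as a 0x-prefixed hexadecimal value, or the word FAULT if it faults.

Trace:
#0 VA=0x600012859 (w,user):
  [0] read 0x2F idx=24: raw=0x32007 flags P=1 W=1 U=1 S=0
  [1] read 0x32 idx=0: raw=0x34007 flags P=1 W=1 U=1 S=0
  [2] read 0x34 idx=18: raw=0x35007 flags P=1 W=1 U=1 S=0
  → PA=0x35859  (3 entries read)
#1 VA=0x482E151EF (w,kernel):
  [0] read 0x2F idx=18: raw=0x39007 flags P=1 W=1 U=1 S=0
  [1] read 0x39 idx=23: raw=0x3D007 flags P=1 W=1 U=1 S=0
  [2] read 0x3D idx=21: raw=0x3F005 flags P=1 W=0 U=1 S=0
  ✗ PROTECTION_VIOLATION  [3 reads]
#2 VA=0x54020033F (r,user):
  [0] read 0x2F idx=21: raw=0x41007 flags P=1 W=1 U=1 S=0
  [1] read 0x41 idx=1: raw=0x42007 flags P=1 W=1 U=1 S=0
  [2] read 0x42 idx=0: raw=0x45003 flags P=1 W=1 U=0 S=0
  ✗ PROTECTION_VIOLATION  [3 reads]

Access #1 PA: FAULT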